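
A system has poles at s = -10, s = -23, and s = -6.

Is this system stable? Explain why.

All poles are in the left half-plane. System is stable.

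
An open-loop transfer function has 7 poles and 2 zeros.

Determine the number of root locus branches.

Root locus has n branches where n = number of poles = 7.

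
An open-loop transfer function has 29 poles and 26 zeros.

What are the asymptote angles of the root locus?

n - m = 29 - 26 = 3. Angles: θk = (2k + 1)·180°/3 = 60°, 180°, 300°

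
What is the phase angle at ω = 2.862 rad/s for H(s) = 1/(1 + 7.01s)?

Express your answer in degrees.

Phase = -arctan(ωτ) = -arctan(2.862 × 7.01) = -87.1°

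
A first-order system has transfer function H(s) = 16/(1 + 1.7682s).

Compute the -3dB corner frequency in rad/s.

Corner frequency = 1/τ = 1/1.7682 = 0.566 rad/s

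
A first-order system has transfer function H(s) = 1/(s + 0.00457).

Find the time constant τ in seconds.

For H(s) = 1/(s + 1/τ), the pole is at -1/τ = -0.00457, so τ = 1/0.00457 = 218.8 s.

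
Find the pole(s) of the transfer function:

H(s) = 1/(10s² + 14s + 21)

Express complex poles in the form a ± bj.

Discriminant = 14² - 4×10×21 = 196 - 840 = -644 < 0, so the poles are a complex conjugate pair s = (-14 ± j√644)/(2×10). Real part = -14/(2×10) = -14/20 = -0.7; imaginary part = ±√644/(2×10) ≈ 1.2689. Poles: s = -0.7 ± 1.2689j.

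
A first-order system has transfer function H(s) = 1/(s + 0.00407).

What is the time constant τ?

For H(s) = 1/(s + 1/τ), the pole is at -1/τ = -0.00407, so τ = 1/0.00407 = 245.7 s.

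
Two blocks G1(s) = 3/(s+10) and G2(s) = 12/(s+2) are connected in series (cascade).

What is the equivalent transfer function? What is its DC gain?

Series: multiply transfer functions. G_eq = 3/(s+10) × 12/(s+2) = 36/((s+10)(s+2)). DC gain = 36/(10×2) = 1.8.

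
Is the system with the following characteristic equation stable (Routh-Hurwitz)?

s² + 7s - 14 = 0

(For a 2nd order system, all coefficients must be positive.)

Coefficients: 1, 7, -14. c=-14 not positive, so system is unstable.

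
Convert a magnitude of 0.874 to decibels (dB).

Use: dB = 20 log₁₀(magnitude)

dB = 20 log₁₀(0.874) = -1.2 dB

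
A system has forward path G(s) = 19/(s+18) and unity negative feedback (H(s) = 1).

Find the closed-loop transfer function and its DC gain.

T(s) = G/(1+GH) = [19/(s+18)] / [1 + 19/(s+18)] = 19/(s+18+19) = 19/(s+37). DC gain = 19/37 = 0.5135.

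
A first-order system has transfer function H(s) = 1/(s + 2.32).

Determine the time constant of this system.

For H(s) = 1/(s + 1/τ), the pole is at -1/τ = -2.32, so τ = 1/2.32 = 0.4310 s.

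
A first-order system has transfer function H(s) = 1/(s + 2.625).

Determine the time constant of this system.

For H(s) = 1/(s + 1/τ), the pole is at -1/τ = -2.625, so τ = 1/2.625 = 0.3810 s.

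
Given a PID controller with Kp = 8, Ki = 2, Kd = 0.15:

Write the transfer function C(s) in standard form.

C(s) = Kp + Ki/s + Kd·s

Substituting values: C(s) = 8 + 2/s + 0.15s = (0.15s² + 8s + 2)/s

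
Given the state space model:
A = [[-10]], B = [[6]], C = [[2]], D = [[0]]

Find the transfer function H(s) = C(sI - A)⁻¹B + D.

(sI - A)⁻¹ = 1/(s + 10). H(s) = 2 × 6/(s + 10) + 0 = 12/(s + 10).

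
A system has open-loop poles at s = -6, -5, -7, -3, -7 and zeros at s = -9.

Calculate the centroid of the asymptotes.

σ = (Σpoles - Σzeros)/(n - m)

σ = (Σpoles - Σzeros)/(n - m) = (-28 - (-9))/(5 - 1) = -19/4 = -4.75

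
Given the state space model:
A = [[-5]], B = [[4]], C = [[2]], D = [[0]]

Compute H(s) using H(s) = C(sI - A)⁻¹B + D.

(sI - A)⁻¹ = 1/(s + 5). H(s) = 2 × 4/(s + 5) + 0 = 8/(s + 5).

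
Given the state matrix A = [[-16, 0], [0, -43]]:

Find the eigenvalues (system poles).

For diagonal matrix, eigenvalues are diagonal entries: λ₁ = -16, λ₂ = -43.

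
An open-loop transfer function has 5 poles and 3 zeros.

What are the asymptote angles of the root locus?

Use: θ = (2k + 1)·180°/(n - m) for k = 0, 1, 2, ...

n - m = 5 - 3 = 2. Angles: θk = (2k + 1)·180°/2 = 90°, 270°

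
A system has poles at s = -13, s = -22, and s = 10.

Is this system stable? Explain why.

Pole(s) at s = 10 are not in the left half-plane. System is unstable.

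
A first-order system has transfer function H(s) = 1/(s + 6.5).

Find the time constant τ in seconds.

For H(s) = 1/(s + 1/τ), the pole is at -1/τ = -6.5, so τ = 1/6.5 = 0.1538 s.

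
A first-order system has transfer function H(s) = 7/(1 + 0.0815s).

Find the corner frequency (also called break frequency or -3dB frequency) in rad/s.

Corner frequency = 1/τ = 1/0.0815 = 12.27 rad/s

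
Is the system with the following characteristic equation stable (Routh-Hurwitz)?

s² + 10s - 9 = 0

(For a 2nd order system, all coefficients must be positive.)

Coefficients: 1, 10, -9. c=-9 not positive, so system is unstable.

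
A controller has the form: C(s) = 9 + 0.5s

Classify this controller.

This is a Proportional-Derivative (PD) controller.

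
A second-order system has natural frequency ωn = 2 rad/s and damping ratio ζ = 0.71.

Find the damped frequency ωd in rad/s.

ωd = ωn√(1 - ζ²) = 2√(1 - 0.71²) = 1.41 rad/s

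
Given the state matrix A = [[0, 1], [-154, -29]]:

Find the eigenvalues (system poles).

det(A - λI) = λ² - (-29)λ + 154 = (λ - (-22))(λ - (-7)). Eigenvalues: -22, -7.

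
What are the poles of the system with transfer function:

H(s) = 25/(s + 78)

Pole is where denominator = 0: s + 78 = 0, so s = -78.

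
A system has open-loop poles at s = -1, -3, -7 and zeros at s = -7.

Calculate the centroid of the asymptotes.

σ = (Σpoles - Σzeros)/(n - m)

σ = (Σpoles - Σzeros)/(n - m) = (-11 - (-7))/(3 - 1) = -4/2 = -2.0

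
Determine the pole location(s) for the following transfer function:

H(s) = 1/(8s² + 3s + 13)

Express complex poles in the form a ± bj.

Discriminant = 3² - 4×8×13 = 9 - 416 = -407 < 0, so the poles are a complex conjugate pair s = (-3 ± j√407)/(2×8). Real part = -3/(2×8) = -3/16 = -0.1875; imaginary part = ±√407/(2×8) ≈ 1.2609. Poles: s = -0.1875 ± 1.2609j.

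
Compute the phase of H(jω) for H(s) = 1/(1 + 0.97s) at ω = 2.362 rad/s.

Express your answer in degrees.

Phase = -arctan(ωτ) = -arctan(2.362 × 0.97) = -66.4°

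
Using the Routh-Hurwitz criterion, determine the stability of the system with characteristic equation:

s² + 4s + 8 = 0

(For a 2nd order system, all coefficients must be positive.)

Coefficients: 1, 4, 8. All positive, so system is stable.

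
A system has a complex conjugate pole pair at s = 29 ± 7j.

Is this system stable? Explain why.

Real part of poles is 29 (> 0, right half-plane). Unstable.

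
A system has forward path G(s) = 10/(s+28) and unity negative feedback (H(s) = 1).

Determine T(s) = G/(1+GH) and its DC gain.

T(s) = G/(1+GH) = [10/(s+28)] / [1 + 10/(s+28)] = 10/(s+28+10) = 10/(s+38). DC gain = 10/38 = 0.2632.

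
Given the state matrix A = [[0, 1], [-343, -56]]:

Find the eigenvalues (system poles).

det(A - λI) = λ² - (-56)λ + 343 = (λ - (-49))(λ - (-7)). Eigenvalues: -49, -7.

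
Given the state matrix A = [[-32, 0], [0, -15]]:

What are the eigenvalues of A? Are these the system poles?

For diagonal matrix, eigenvalues are diagonal entries: λ₁ = -32, λ₂ = -15. Eigenvalues of A = system poles.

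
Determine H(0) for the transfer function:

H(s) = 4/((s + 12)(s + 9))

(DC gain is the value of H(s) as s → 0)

DC gain = H(0) = 4/(12 × 9) = 4/108 = 0.0370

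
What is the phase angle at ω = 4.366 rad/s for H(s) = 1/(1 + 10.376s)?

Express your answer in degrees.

Phase = -arctan(ωτ) = -arctan(4.366 × 10.376) = -88.7°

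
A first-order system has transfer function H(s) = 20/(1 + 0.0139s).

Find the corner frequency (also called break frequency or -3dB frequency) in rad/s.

Corner frequency = 1/τ = 1/0.0139 = 71.942 rad/s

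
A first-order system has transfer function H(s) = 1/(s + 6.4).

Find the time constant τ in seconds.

For H(s) = 1/(s + 1/τ), the pole is at -1/τ = -6.4, so τ = 1/6.4 = 0.15625 s.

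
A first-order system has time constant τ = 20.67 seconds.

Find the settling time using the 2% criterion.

For first-order system, 2% settling time ≈ 4τ = 4 × 20.67 = 82.68 s.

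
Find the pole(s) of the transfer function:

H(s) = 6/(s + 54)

Pole is where denominator = 0: s + 54 = 0, so s = -54.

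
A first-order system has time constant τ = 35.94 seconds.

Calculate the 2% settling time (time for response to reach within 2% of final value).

For first-order system, 2% settling time ≈ 4τ = 4 × 35.94 = 143.76 s.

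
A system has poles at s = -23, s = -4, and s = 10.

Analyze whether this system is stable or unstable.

Pole(s) at s = 10 are not in the left half-plane. System is unstable.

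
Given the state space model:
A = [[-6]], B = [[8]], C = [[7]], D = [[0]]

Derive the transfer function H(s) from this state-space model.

(sI - A)⁻¹ = 1/(s + 6). H(s) = 7 × 8/(s + 6) + 0 = 56/(s + 6).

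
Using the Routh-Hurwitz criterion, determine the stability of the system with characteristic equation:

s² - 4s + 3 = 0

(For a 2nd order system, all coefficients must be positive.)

Coefficients: 1, -4, 3. b=-4 not positive, so system is unstable.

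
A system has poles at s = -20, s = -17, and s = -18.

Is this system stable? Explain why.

All poles are in the left half-plane. System is stable.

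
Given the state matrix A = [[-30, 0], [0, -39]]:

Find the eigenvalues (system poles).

For diagonal matrix, eigenvalues are diagonal entries: λ₁ = -30, λ₂ = -39.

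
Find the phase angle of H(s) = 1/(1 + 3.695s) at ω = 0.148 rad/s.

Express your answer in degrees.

Phase = -arctan(ωτ) = -arctan(0.148 × 3.695) = -28.7°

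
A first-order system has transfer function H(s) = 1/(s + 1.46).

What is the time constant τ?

For H(s) = 1/(s + 1/τ), the pole is at -1/τ = -1.46, so τ = 1/1.46 = 0.6849 s.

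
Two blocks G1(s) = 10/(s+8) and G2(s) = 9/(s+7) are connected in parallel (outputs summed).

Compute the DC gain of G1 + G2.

Parallel: G_eq = G1 + G2. DC gain = G1(0) + G2(0) = 10/8 + 9/7 = 1.25 + 1.2857 = 2.5357.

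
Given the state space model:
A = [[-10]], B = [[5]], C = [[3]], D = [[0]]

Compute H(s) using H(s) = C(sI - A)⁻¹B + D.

(sI - A)⁻¹ = 1/(s + 10). H(s) = 3 × 5/(s + 10) + 0 = 15/(s + 10).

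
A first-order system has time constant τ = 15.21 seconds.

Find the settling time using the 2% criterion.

For first-order system, 2% settling time ≈ 4τ = 4 × 15.21 = 60.84 s.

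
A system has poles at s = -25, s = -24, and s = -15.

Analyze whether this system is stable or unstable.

All poles are in the left half-plane. System is stable.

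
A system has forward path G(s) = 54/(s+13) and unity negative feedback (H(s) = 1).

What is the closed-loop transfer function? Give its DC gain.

T(s) = G/(1+GH) = [54/(s+13)] / [1 + 54/(s+13)] = 54/(s+13+54) = 54/(s+67). DC gain = 54/67 = 0.8060.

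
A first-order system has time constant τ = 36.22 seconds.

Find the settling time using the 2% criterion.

For first-order system, 2% settling time ≈ 4τ = 4 × 36.22 = 144.88 s.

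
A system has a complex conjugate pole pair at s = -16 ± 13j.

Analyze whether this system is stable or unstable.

Real part of poles is -16 (< 0, left half-plane). Stable.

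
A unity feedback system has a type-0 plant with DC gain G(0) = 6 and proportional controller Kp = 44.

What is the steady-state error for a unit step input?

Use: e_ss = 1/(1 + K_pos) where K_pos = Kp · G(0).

K_pos = Kp · G(0) = 44 × 6 = 264. e_ss = 1/(1 + 264) = 0.0038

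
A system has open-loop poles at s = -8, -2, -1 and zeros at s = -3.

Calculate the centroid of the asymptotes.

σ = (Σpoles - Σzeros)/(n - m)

σ = (Σpoles - Σzeros)/(n - m) = (-11 - (-3))/(3 - 1) = -8/2 = -4.0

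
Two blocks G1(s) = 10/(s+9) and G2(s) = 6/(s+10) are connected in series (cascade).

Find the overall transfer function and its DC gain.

Series: multiply transfer functions. G_eq = 10/(s+9) × 6/(s+10) = 60/((s+9)(s+10)). DC gain = 60/(9×10) = 0.6667.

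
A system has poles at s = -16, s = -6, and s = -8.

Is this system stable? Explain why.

All poles are in the left half-plane. System is stable.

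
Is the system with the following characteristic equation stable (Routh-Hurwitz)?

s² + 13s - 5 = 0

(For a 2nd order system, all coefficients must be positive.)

Coefficients: 1, 13, -5. c=-5 not positive, so system is unstable.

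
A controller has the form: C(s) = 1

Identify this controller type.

This is a Proportional (P) controller.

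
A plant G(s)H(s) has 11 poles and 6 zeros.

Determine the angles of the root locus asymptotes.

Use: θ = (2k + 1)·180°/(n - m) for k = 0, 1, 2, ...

n - m = 11 - 6 = 5. Angles: θk = (2k + 1)·180°/5 = 36°, 108°, 180°, 252°, 324°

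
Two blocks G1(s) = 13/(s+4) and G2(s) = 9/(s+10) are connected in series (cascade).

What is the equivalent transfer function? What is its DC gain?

Series: multiply transfer functions. G_eq = 13/(s+4) × 9/(s+10) = 117/((s+4)(s+10)). DC gain = 117/(4×10) = 2.925.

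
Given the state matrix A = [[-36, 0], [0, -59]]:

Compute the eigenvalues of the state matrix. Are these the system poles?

For diagonal matrix, eigenvalues are diagonal entries: λ₁ = -36, λ₂ = -59. Eigenvalues of A = system poles.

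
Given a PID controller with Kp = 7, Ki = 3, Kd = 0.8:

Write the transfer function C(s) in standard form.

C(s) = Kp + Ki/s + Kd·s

Substituting values: C(s) = 7 + 3/s + 0.8s = (0.8s² + 7s + 3)/s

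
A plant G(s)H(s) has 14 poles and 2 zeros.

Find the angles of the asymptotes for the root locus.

n - m = 14 - 2 = 12. Angles: θk = (2k + 1)·180°/12 = 15°, 45°, 75°, 105°, 135°, 165°, 195°, 225°, 255°, 285°, 315°, 345°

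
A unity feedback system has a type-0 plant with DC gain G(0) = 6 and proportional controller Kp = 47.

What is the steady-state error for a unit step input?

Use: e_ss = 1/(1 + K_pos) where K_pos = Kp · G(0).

K_pos = Kp · G(0) = 47 × 6 = 282. e_ss = 1/(1 + 282) = 0.0035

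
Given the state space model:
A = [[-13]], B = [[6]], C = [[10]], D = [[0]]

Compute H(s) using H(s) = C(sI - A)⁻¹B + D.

(sI - A)⁻¹ = 1/(s + 13). H(s) = 10 × 6/(s + 13) + 0 = 60/(s + 13).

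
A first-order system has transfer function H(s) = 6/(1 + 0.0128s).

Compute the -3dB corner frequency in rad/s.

Corner frequency = 1/τ = 1/0.0128 = 78.125 rad/s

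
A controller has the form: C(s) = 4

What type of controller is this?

This is a Proportional (P) controller.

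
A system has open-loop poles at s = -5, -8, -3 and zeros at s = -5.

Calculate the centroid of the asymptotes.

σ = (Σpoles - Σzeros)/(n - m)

σ = (Σpoles - Σzeros)/(n - m) = (-16 - (-5))/(3 - 1) = -11/2 = -5.5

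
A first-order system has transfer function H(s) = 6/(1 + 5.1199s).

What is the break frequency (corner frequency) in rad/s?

Corner frequency = 1/τ = 1/5.1199 = 0.195 rad/s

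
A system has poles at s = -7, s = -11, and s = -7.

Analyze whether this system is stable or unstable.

All poles are in the left half-plane. System is stable.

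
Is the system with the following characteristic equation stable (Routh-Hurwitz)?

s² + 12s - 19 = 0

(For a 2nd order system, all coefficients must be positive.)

Coefficients: 1, 12, -19. c=-19 not positive, so system is unstable.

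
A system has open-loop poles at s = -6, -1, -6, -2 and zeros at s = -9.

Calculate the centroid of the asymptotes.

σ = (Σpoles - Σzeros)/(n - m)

σ = (Σpoles - Σzeros)/(n - m) = (-15 - (-9))/(4 - 1) = -6/3 = -2.0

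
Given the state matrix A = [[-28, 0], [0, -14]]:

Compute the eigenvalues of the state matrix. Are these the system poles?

For diagonal matrix, eigenvalues are diagonal entries: λ₁ = -28, λ₂ = -14. Eigenvalues of A = system poles.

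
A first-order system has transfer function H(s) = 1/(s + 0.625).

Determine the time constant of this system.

For H(s) = 1/(s + 1/τ), the pole is at -1/τ = -0.625, so τ = 1/0.625 = 1.6 s.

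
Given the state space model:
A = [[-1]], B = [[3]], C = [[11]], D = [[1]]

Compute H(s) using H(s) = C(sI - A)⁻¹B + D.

(sI - A)⁻¹ = 1/(s + 1). H(s) = 11×3/(s + 1) + 1 = (s + 34)/(s + 1).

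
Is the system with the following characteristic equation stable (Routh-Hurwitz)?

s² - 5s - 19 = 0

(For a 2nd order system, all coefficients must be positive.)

Coefficients: 1, -5, -19. b=-5, c=-19 not positive, so system is unstable.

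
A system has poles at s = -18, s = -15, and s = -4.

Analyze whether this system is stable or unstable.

All poles are in the left half-plane. System is stable.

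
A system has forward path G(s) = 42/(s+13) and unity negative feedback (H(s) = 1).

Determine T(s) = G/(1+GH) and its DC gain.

T(s) = G/(1+GH) = [42/(s+13)] / [1 + 42/(s+13)] = 42/(s+13+42) = 42/(s+55). DC gain = 42/55 = 0.7636.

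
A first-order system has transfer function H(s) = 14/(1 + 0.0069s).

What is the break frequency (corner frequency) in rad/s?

Corner frequency = 1/τ = 1/0.0069 = 144.928 rad/s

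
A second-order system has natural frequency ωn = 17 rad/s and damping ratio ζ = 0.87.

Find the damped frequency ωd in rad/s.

ωd = ωn√(1 - ζ²) = 17√(1 - 0.87²) = 8.38 rad/s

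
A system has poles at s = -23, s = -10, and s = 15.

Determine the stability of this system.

Pole(s) at s = 15 are not in the left half-plane. System is unstable.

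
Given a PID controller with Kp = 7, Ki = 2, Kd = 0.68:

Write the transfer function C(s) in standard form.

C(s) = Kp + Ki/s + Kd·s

Substituting values: C(s) = 7 + 2/s + 0.68s = (0.68s² + 7s + 2)/s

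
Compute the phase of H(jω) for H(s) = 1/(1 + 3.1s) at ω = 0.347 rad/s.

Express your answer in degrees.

Phase = -arctan(ωτ) = -arctan(0.347 × 3.1) = -47.1°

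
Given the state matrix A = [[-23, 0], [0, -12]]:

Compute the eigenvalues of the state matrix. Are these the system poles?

For diagonal matrix, eigenvalues are diagonal entries: λ₁ = -23, λ₂ = -12. Eigenvalues of A = system poles.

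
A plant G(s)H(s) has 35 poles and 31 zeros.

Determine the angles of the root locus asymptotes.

n - m = 35 - 31 = 4. Angles: θk = (2k + 1)·180°/4 = 45°, 135°, 225°, 315°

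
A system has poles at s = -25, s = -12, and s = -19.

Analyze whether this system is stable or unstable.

All poles are in the left half-plane. System is stable.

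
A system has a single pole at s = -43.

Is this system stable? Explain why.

Pole at s = -43 is in the left half-plane. Stable.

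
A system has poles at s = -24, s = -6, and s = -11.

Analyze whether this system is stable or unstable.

All poles are in the left half-plane. System is stable.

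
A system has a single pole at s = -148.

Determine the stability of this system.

Pole at s = -148 is in the left half-plane. Stable.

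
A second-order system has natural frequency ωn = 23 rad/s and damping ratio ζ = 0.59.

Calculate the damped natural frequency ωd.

ωd = ωn√(1 - ζ²) = 23√(1 - 0.59²) = 18.57 rad/s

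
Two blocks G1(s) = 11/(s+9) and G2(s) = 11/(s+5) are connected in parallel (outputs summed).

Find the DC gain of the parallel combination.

Parallel: G_eq = G1 + G2. DC gain = G1(0) + G2(0) = 11/9 + 11/5 = 1.2222 + 2.2 = 3.4222.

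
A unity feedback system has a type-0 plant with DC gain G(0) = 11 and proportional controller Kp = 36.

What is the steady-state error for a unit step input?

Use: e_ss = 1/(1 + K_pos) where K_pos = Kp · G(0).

K_pos = Kp · G(0) = 36 × 11 = 396. e_ss = 1/(1 + 396) = 0.0025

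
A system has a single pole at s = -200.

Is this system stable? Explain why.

Pole at s = -200 is in the left half-plane. Stable.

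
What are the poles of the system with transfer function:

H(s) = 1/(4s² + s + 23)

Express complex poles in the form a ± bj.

Discriminant = 1² - 4×4×23 = 1 - 368 = -367 < 0, so the poles are a complex conjugate pair s = (-1 ± j√367)/(2×4). Real part = -1/(2×4) = -1/8 = -0.125; imaginary part = ±√367/(2×4) ≈ 2.3947. Poles: s = -0.125 ± 2.3947j.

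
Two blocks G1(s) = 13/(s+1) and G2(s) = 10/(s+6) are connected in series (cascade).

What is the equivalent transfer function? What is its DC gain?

Series: multiply transfer functions. G_eq = 13/(s+1) × 10/(s+6) = 130/((s+1)(s+6)). DC gain = 130/(1×6) = 21.6667.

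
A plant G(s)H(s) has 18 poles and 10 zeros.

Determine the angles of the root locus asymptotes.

n - m = 18 - 10 = 8. Angles: θk = (2k + 1)·180°/8 = 22.5°, 67.5°, 112.5°, 157.5°, 202.5°, 247.5°, 292.5°, 337.5°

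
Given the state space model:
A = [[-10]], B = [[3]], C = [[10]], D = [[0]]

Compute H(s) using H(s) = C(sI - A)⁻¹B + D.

(sI - A)⁻¹ = 1/(s + 10). H(s) = 10 × 3/(s + 10) + 0 = 30/(s + 10).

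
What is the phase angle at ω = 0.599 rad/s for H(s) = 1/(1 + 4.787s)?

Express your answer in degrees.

Phase = -arctan(ωτ) = -arctan(0.599 × 4.787) = -70.8°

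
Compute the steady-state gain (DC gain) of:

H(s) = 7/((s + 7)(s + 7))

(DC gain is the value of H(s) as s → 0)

DC gain = H(0) = 7/(7 × 7) = 7/49 = 0.1429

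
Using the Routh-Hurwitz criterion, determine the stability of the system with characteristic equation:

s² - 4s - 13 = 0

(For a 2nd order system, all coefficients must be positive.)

Coefficients: 1, -4, -13. b=-4, c=-13 not positive, so system is unstable.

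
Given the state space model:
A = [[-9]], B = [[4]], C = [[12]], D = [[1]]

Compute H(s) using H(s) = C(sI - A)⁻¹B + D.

(sI - A)⁻¹ = 1/(s + 9). H(s) = 12×4/(s + 9) + 1 = (s + 57)/(s + 9).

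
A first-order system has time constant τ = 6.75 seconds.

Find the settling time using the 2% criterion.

For first-order system, 2% settling time ≈ 4τ = 4 × 6.75 = 27.0 s.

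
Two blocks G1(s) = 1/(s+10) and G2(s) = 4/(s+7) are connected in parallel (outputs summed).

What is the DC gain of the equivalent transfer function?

Parallel: G_eq = G1 + G2. DC gain = G1(0) + G2(0) = 1/10 + 4/7 = 0.1 + 0.5714 = 0.6714.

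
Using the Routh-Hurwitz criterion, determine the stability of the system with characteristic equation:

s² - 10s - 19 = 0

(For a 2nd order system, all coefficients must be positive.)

Coefficients: 1, -10, -19. b=-10, c=-19 not positive, so system is unstable.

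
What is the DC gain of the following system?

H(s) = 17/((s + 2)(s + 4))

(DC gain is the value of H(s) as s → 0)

DC gain = H(0) = 17/(2 × 4) = 17/8 = 2.125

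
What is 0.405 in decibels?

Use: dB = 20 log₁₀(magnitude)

dB = 20 log₁₀(0.405) = -7.9 dB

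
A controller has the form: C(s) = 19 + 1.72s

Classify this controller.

This is a Proportional-Derivative (PD) controller.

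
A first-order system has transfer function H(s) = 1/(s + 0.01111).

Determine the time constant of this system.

For H(s) = 1/(s + 1/τ), the pole is at -1/τ = -0.01111, so τ = 1/0.01111 = 90.01 s.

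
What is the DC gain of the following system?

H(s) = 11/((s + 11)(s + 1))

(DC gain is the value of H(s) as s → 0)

DC gain = H(0) = 11/(11 × 1) = 11/11 = 1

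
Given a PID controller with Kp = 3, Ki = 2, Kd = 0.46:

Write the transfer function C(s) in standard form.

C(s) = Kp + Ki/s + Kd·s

Substituting values: C(s) = 3 + 2/s + 0.46s = (0.46s² + 3s + 2)/s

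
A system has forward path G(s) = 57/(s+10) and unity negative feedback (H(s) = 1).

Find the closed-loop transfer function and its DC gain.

T(s) = G/(1+GH) = [57/(s+10)] / [1 + 57/(s+10)] = 57/(s+10+57) = 57/(s+67). DC gain = 57/67 = 0.8507.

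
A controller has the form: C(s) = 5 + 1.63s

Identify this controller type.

This is a Proportional-Derivative (PD) controller.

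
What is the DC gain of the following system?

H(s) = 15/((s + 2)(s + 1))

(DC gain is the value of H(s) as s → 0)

DC gain = H(0) = 15/(2 × 1) = 15/2 = 7.5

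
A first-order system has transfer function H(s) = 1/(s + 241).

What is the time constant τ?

For H(s) = 1/(s + 1/τ), the pole is at -1/τ = -241, so τ = 1/241 = 0.0041 s.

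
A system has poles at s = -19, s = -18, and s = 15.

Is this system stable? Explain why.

Pole(s) at s = 15 are not in the left half-plane. System is unstable.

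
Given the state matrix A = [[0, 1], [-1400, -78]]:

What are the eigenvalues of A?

det(A - λI) = λ² - (-78)λ + 1400 = (λ - (-28))(λ - (-50)). Eigenvalues: -28, -50.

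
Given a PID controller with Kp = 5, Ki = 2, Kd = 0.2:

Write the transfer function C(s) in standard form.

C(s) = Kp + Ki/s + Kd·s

Substituting values: C(s) = 5 + 2/s + 0.2s = (0.2s² + 5s + 2)/s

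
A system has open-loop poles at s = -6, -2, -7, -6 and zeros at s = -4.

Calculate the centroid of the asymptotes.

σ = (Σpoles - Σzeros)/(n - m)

σ = (Σpoles - Σzeros)/(n - m) = (-21 - (-4))/(4 - 1) = -17/3 = -5.67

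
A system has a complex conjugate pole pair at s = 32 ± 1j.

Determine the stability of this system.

Real part of poles is 32 (> 0, right half-plane). Unstable.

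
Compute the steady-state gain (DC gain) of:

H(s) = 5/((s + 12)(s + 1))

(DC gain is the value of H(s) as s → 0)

DC gain = H(0) = 5/(12 × 1) = 5/12 = 0.4167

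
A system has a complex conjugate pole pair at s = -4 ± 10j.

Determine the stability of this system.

Real part of poles is -4 (< 0, left half-plane). Stable.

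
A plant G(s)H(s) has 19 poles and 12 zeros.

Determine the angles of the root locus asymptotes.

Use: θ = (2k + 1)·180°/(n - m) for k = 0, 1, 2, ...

n - m = 19 - 12 = 7. Angles: θk = (2k + 1)·180°/7 = 25.71°, 77.14°, 128.57°, 180°, 231.43°, 282.86°, 334.29°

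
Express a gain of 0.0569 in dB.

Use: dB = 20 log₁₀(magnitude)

dB = 20 log₁₀(0.0569) = -24.9 dB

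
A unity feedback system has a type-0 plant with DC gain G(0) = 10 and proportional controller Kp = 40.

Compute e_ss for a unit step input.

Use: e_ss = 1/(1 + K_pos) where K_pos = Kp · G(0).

K_pos = Kp · G(0) = 40 × 10 = 400. e_ss = 1/(1 + 400) = 0.0025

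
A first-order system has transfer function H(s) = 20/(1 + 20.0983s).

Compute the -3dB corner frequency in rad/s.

Corner frequency = 1/τ = 1/20.0983 = 0.05 rad/s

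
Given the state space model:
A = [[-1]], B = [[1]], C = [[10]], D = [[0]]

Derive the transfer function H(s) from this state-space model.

(sI - A)⁻¹ = 1/(s + 1). H(s) = 10 × 1/(s + 1) + 0 = 10/(s + 1).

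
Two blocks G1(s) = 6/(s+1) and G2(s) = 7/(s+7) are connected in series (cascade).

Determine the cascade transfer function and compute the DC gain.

Series: multiply transfer functions. G_eq = 6/(s+1) × 7/(s+7) = 42/((s+1)(s+7)). DC gain = 42/(1×7) = 6.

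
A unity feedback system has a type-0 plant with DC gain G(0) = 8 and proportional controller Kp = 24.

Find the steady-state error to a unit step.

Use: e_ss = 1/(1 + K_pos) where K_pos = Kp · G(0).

K_pos = Kp · G(0) = 24 × 8 = 192. e_ss = 1/(1 + 192) = 0.0052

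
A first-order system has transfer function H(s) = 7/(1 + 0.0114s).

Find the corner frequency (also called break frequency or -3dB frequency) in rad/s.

Corner frequency = 1/τ = 1/0.0114 = 87.719 rad/s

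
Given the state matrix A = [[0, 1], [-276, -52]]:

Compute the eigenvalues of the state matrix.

det(A - λI) = λ² - (-52)λ + 276 = (λ - (-6))(λ - (-46)). Eigenvalues: -6, -46.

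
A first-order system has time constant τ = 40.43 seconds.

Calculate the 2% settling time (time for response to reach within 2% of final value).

For first-order system, 2% settling time ≈ 4τ = 4 × 40.43 = 161.72 s.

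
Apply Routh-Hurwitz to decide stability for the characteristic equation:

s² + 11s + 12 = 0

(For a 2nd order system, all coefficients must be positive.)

Coefficients: 1, 11, 12. All positive, so system is stable.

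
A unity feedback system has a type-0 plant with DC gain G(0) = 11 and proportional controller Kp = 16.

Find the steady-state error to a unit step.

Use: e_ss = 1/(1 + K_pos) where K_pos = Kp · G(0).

K_pos = Kp · G(0) = 16 × 11 = 176. e_ss = 1/(1 + 176) = 0.0056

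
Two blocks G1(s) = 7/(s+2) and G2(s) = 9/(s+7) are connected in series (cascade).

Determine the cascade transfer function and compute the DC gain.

Series: multiply transfer functions. G_eq = 7/(s+2) × 9/(s+7) = 63/((s+2)(s+7)). DC gain = 63/(2×7) = 4.5.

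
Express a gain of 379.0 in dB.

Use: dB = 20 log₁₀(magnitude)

dB = 20 log₁₀(379.0) = 51.6 dB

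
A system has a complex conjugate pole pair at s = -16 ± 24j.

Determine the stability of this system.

Real part of poles is -16 (< 0, left half-plane). Stable.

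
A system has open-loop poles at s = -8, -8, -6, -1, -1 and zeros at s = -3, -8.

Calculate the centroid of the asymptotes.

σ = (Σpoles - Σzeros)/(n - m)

σ = (Σpoles - Σzeros)/(n - m) = (-24 - (-11))/(5 - 2) = -13/3 = -4.33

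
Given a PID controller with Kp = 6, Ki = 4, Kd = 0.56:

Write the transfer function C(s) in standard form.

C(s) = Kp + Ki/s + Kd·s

Substituting values: C(s) = 6 + 4/s + 0.56s = (0.56s² + 6s + 4)/s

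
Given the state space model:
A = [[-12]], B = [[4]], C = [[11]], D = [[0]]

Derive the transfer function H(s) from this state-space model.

(sI - A)⁻¹ = 1/(s + 12). H(s) = 11 × 4/(s + 12) + 0 = 44/(s + 12).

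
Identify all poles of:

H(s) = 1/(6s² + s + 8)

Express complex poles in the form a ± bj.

Discriminant = 1² - 4×6×8 = 1 - 192 = -191 < 0, so the poles are a complex conjugate pair s = (-1 ± j√191)/(2×6). Real part = -1/(2×6) = -1/12 ≈ -0.0833; imaginary part = ±√191/(2×6) ≈ 1.1517. Poles: s = -0.0833 ± 1.1517j.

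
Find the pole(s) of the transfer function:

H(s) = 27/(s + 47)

Pole is where denominator = 0: s + 47 = 0, so s = -47.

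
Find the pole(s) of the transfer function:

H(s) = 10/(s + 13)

Pole is where denominator = 0: s + 13 = 0, so s = -13.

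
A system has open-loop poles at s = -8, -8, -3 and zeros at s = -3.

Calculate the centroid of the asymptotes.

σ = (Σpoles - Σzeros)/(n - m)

σ = (Σpoles - Σzeros)/(n - m) = (-19 - (-3))/(3 - 1) = -16/2 = -8.0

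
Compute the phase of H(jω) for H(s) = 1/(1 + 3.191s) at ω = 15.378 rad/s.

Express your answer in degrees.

Phase = -arctan(ωτ) = -arctan(15.378 × 3.191) = -88.8°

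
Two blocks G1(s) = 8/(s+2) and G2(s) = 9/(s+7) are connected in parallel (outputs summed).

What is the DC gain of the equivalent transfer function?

Parallel: G_eq = G1 + G2. DC gain = G1(0) + G2(0) = 8/2 + 9/7 = 4 + 1.2857 = 5.2857.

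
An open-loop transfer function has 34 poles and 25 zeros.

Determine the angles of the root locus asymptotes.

n - m = 34 - 25 = 9. Angles: θk = (2k + 1)·180°/9 = 20°, 60°, 100°, 140°, 180°, 220°, 260°, 300°, 340°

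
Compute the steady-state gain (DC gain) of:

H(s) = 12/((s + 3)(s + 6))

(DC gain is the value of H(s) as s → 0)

DC gain = H(0) = 12/(3 × 6) = 12/18 = 0.6667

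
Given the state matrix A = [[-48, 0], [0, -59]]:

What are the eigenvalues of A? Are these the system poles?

For diagonal matrix, eigenvalues are diagonal entries: λ₁ = -48, λ₂ = -59. Eigenvalues of A = system poles.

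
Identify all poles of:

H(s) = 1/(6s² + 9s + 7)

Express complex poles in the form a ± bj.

Discriminant = 9² - 4×6×7 = 81 - 168 = -87 < 0, so the poles are a complex conjugate pair s = (-9 ± j√87)/(2×6). Real part = -9/(2×6) = -9/12 = -0.75; imaginary part = ±√87/(2×6) ≈ 0.7773. Poles: s = -0.75 ± 0.7773j.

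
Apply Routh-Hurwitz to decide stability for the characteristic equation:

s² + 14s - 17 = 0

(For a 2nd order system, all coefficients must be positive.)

Coefficients: 1, 14, -17. c=-17 not positive, so system is unstable.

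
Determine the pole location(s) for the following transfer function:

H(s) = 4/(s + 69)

Pole is where denominator = 0: s + 69 = 0, so s = -69.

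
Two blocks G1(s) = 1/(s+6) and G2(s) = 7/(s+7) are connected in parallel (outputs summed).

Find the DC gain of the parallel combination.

Parallel: G_eq = G1 + G2. DC gain = G1(0) + G2(0) = 1/6 + 7/7 = 0.1667 + 1 = 1.1667.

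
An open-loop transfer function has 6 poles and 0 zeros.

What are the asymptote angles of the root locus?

n - m = 6 - 0 = 6. Angles: θk = (2k + 1)·180°/6 = 30°, 90°, 150°, 210°, 270°, 330°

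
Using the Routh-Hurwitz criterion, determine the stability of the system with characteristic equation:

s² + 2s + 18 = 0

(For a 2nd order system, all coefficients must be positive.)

Coefficients: 1, 2, 18. All positive, so system is stable.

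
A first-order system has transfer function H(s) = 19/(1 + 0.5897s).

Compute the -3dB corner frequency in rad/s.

Corner frequency = 1/τ = 1/0.5897 = 1.696 rad/s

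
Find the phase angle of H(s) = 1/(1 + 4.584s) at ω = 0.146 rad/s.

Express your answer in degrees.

Phase = -arctan(ωτ) = -arctan(0.146 × 4.584) = -33.8°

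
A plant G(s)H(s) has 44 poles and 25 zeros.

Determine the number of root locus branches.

Root locus has n branches where n = number of poles = 44.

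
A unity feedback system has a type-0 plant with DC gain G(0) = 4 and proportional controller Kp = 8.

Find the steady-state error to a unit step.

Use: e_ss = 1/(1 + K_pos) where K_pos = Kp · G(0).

K_pos = Kp · G(0) = 8 × 4 = 32. e_ss = 1/(1 + 32) = 0.0303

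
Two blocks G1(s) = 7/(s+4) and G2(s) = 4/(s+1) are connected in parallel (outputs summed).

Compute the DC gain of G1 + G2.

Parallel: G_eq = G1 + G2. DC gain = G1(0) + G2(0) = 7/4 + 4/1 = 1.75 + 4 = 5.75.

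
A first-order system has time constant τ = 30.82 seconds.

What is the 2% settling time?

For first-order system, 2% settling time ≈ 4τ = 4 × 30.82 = 123.28 s.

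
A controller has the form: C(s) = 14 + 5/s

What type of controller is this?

This is a Proportional-Integral (PI) controller.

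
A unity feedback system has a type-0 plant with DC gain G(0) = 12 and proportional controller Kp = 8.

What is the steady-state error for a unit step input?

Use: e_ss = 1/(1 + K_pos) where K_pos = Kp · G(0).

K_pos = Kp · G(0) = 8 × 12 = 96. e_ss = 1/(1 + 96) = 0.0103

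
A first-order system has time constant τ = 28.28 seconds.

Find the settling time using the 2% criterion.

For first-order system, 2% settling time ≈ 4τ = 4 × 28.28 = 113.12 s.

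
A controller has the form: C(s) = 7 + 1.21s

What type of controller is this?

This is a Proportional-Derivative (PD) controller.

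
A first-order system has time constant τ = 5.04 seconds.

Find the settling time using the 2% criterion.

For first-order system, 2% settling time ≈ 4τ = 4 × 5.04 = 20.16 s.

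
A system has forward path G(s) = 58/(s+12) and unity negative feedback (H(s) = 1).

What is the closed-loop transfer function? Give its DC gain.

T(s) = G/(1+GH) = [58/(s+12)] / [1 + 58/(s+12)] = 58/(s+12+58) = 58/(s+70). DC gain = 58/70 = 0.8286.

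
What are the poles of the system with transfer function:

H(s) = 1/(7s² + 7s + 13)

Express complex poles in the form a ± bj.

Discriminant = 7² - 4×7×13 = 49 - 364 = -315 < 0, so the poles are a complex conjugate pair s = (-7 ± j√315)/(2×7). Real part = -7/(2×7) = -7/14 = -0.5; imaginary part = ±√315/(2×7) ≈ 1.2677. Poles: s = -0.5 ± 1.2677j.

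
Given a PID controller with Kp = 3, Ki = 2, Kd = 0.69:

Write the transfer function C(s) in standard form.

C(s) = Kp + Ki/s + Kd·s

Substituting values: C(s) = 3 + 2/s + 0.69s = (0.69s² + 3s + 2)/s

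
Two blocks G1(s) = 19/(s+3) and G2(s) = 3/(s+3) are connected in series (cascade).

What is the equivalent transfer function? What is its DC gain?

Series: multiply transfer functions. G_eq = 19/(s+3) × 3/(s+3) = 57/((s+3)(s+3)). DC gain = 57/(3×3) = 6.3333.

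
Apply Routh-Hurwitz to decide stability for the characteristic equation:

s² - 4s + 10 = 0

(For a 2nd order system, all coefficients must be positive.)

Coefficients: 1, -4, 10. b=-4 not positive, so system is unstable.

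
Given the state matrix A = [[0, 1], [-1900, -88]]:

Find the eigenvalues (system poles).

det(A - λI) = λ² - (-88)λ + 1900 = (λ - (-50))(λ - (-38)). Eigenvalues: -50, -38.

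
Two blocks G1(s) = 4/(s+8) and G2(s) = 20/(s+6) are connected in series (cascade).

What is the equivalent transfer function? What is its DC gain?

Series: multiply transfer functions. G_eq = 4/(s+8) × 20/(s+6) = 80/((s+8)(s+6)). DC gain = 80/(8×6) = 1.6667.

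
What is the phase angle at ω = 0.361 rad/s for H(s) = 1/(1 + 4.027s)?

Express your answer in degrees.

Phase = -arctan(ωτ) = -arctan(0.361 × 4.027) = -55.5°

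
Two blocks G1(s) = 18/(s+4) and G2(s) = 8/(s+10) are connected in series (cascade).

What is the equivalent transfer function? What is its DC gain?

Series: multiply transfer functions. G_eq = 18/(s+4) × 8/(s+10) = 144/((s+4)(s+10)). DC gain = 144/(4×10) = 3.6.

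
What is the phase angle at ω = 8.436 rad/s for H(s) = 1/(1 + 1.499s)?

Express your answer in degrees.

Phase = -arctan(ωτ) = -arctan(8.436 × 1.499) = -85.5°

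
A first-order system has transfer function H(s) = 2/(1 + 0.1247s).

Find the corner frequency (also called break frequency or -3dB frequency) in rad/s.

Corner frequency = 1/τ = 1/0.1247 = 8.019 rad/s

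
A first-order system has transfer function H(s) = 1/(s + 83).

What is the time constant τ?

For H(s) = 1/(s + 1/τ), the pole is at -1/τ = -83, so τ = 1/83 = 0.0120 s.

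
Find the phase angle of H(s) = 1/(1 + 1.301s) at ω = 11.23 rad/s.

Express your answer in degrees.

Phase = -arctan(ωτ) = -arctan(11.23 × 1.301) = -86.1°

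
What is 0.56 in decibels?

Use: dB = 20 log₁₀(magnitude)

dB = 20 log₁₀(0.56) = -5.0 dB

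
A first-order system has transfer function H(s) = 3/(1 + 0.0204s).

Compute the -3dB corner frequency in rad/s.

Corner frequency = 1/τ = 1/0.0204 = 49.02 rad/s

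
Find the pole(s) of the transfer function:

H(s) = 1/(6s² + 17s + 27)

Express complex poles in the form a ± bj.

Discriminant = 17² - 4×6×27 = 289 - 648 = -359 < 0, so the poles are a complex conjugate pair s = (-17 ± j√359)/(2×6). Real part = -17/(2×6) = -17/12 ≈ -1.4167; imaginary part = ±√359/(2×6) ≈ 1.5789. Poles: s = -1.4167 ± 1.5789j.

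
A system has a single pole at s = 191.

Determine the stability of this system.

Pole at s = 191 is in the right half-plane. Unstable.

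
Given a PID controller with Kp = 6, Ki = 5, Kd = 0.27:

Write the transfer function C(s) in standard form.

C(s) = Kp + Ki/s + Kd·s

Substituting values: C(s) = 6 + 5/s + 0.27s = (0.27s² + 6s + 5)/s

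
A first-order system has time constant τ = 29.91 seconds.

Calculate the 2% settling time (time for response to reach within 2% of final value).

For first-order system, 2% settling time ≈ 4τ = 4 × 29.91 = 119.64 s.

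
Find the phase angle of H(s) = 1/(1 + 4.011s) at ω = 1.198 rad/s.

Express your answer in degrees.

Phase = -arctan(ωτ) = -arctan(1.198 × 4.011) = -78.2°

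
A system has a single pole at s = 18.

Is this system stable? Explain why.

Pole at s = 18 is in the right half-plane. Unstable.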